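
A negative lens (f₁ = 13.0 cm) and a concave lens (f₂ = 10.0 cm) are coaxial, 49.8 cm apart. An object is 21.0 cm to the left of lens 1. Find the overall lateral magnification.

f₁ = −13.0 cm (diverging).
Lens 1: 1/d_i1 = 1/(-13.0) − 1/(21.0) = -0.1245, so d_i1 = -8.029 cm; m₁ = −d_i1/d_o1 = +0.3823.
d_o2 = 49.8 − (-8.029) = 57.83 cm.
f₂ = −10.0 cm (diverging).
Lens 2: 1/d_i2 = 1/(-10.0) − 1/(57.83) = -0.1173, so d_i2 = -8.526 cm; m₂ = −d_i2/d_o2 = +0.1474.
m = m₁·m₂ = (+0.3823)(+0.1474) = +0.0564.

m = +0.0564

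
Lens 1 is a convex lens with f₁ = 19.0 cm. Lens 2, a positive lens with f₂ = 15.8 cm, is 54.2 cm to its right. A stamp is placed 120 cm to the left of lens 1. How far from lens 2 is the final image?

31.6 cm

Lens 1: 1/d_i1 = 1/f₁ − 1/d_o1 = 1/(19.0) − 1/(120) = 0.04430, so d_i1 = 22.57 cm.
The intermediate image is 22.57 cm to the right of lens 1, which is 54.2 − (22.57) = 31.63 cm to the left of lens 2, so d_o2 = +31.63 cm.
Lens 2: 1/d_i2 = 1/f₂ − 1/d_o2 = 1/(15.8) − 1/(31.63) = 0.03168, so d_i2 = 31.6 cm.
The final image is real, 31.6 cm to the right of lens 2 (overall magnification ≈ 0.19).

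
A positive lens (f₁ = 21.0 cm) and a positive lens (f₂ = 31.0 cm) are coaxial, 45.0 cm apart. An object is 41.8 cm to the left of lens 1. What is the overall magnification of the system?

Lens 1: 1/d_i1 = 1/(21.0) − 1/(41.8) = 0.02370, so d_i1 = 42.20 cm; m₁ = −d_i1/d_o1 = -1.010.
d_o2 = 45.0 − (42.20) = 2.800 cm.
Lens 2: 1/d_i2 = 1/(31.0) − 1/(2.800) = -0.3249, so d_i2 = -3.078 cm; m₂ = −d_i2/d_o2 = +1.099.
m = m₁·m₂ = (-1.010)(+1.099) = -1.11.

m = -1.11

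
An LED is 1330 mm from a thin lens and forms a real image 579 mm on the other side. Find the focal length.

f = 403 mm (converging)

Real image ⇒ d_i = +579 mm.
1/f = 1/d_o + 1/d_i = 1/(1330) + 1/(579) = 0.002479, so f = 403 mm.
Since f is positive, the thin lens is converging.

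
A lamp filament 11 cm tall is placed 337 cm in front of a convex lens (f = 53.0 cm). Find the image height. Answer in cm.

2.05 cm

1/d_i = 1/f − 1/d_o = 1/(53.00) − 1/(337) = 0.01590, so d_i = 62.89 cm.
m = −d_i/d_o = -0.1866.
|h_i| = |m|·h_o = 0.1866 × 11 = 2.05 cm. The image is real, inverted and reduced, on the far side of the lens.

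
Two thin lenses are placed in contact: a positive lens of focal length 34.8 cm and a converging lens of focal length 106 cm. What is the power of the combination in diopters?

P = +3.82 D

P₁ = 1/f₁ = 1/(0.348 m) = +2.874 D; P₂ = 1/f₂ = 1/(1.06 m) = +0.9434 D.
For thin lenses in contact, P = P₁ + P₂ = (+2.874) + (+0.9434) = +3.82 D.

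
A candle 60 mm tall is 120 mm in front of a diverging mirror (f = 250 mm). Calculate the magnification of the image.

For a diverging mirror, f = -250 mm.
1/d_i = 1/f − 1/d_o = 1/(-250.0) − 1/(120) = -0.01233, so d_i = -81.08 mm.
m = −d_i/d_o = −(-81.08)/(120) = +0.676.
The image is virtual, upright and reduced, behind the mirror.

m = +0.676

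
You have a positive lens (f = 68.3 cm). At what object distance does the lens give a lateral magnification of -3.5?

87.8 cm

m = −d_i/d_o ⇒ d_i = −m·d_o.
1/f = 1/d_o + 1/d_i = 1/d_o − 1/(m·d_o) = (1 − 1/m)/d_o, so d_o = f(1 − 1/m) = (68.30)(1 − 1/(-3.5)) = 87.8 cm.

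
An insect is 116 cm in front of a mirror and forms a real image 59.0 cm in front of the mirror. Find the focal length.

f = 39.1 cm (concave)

Real image ⇒ d_i = +59.0 cm.
1/f = 1/d_o + 1/d_i = 1/(116) + 1/(59.0) = 0.02557, so f = 39.1 cm.
Since f is positive, the mirror is concave.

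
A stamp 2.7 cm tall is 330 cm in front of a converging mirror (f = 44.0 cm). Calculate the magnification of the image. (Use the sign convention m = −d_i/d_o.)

1/d_i = 1/f − 1/d_o = 1/(44.00) − 1/(330) = 0.01970, so d_i = 50.77 cm.
m = −d_i/d_o = −(50.77)/(330) = -0.154.
The image is real, inverted and reduced, in front of the mirror.

m = -0.154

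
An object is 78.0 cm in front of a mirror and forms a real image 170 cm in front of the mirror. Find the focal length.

f = 53.5 cm (concave)

Real image ⇒ d_i = +170 cm.
1/f = 1/d_o + 1/d_i = 1/(78.0) + 1/(170) = 0.01870, so f = 53.5 cm.
Since f is positive, the mirror is concave.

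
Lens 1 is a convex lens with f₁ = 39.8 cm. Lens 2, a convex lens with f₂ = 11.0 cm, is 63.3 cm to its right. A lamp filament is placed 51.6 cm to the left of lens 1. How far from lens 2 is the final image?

Lens 1: 1/d_i1 = 1/f₁ − 1/d_o1 = 1/(39.8) − 1/(51.6) = 0.005746, so d_i1 = 174.0 cm.
The intermediate image is 174.0 cm to the right of lens 1, which lies 110.7 cm to the right of lens 2 — a virtual object — so d_o2 = −110.7 cm.
Lens 2: 1/d_i2 = 1/f₂ − 1/d_o2 = 1/(11.0) − 1/(-110.7) = 0.09994, so d_i2 = 10.0 cm.
The final image is real, 10.0 cm to the right of lens 2 (overall magnification ≈ -0.30).

10.0 cm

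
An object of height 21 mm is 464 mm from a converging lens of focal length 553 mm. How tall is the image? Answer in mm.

1/d_i = 1/f − 1/d_o = 1/(553.0) − 1/(464) = -0.0003469, so d_i = -2883 mm.
m = −d_i/d_o = +6.213.
|h_i| = |m|·h_o = 6.213 × 21 = 130 mm. The image is virtual, upright and enlarged, on the same side as the object.

130 mm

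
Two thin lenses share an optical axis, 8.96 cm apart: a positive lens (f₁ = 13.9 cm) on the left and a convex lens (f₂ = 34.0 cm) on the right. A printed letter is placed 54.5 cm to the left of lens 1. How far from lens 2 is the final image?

7.55 cm

Lens 1: 1/d_i1 = 1/f₁ − 1/d_o1 = 1/(13.9) − 1/(54.5) = 0.05359, so d_i1 = 18.66 cm.
The intermediate image is 18.66 cm to the right of lens 1, which lies 9.700 cm to the right of lens 2 — a virtual object — so d_o2 = −9.700 cm.
Lens 2: 1/d_i2 = 1/f₂ − 1/d_o2 = 1/(34.0) − 1/(-9.700) = 0.1325, so d_i2 = 7.55 cm.
The final image is real, 7.55 cm to the right of lens 2 (overall magnification ≈ -0.27).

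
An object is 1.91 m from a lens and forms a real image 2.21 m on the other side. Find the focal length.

Real image ⇒ d_i = +2.21 m.
1/f = 1/d_o + 1/d_i = 1/(1.91) + 1/(2.21) = 0.9760, so f = 1.02 m.
Since f is positive, the lens is converging.

f = 1.02 m (converging)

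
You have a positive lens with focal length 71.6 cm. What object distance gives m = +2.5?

43.0 cm

m = −d_i/d_o ⇒ d_i = −m·d_o.
1/f = 1/d_o + 1/d_i = 1/d_o − 1/(m·d_o) = (1 − 1/m)/d_o, so d_o = f(1 − 1/m) = (71.60)(1 − 1/(+2.5)) = 43.0 cm.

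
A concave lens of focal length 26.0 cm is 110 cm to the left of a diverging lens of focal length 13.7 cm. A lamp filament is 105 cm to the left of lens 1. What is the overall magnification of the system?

m = +0.0188

f₁ = −26.0 cm (diverging).
Lens 1: 1/d_i1 = 1/(-26.0) − 1/(105) = -0.04799, so d_i1 = -20.84 cm; m₁ = −d_i1/d_o1 = +0.1985.
d_o2 = 110 − (-20.84) = 130.8 cm.
f₂ = −13.7 cm (diverging).
Lens 2: 1/d_i2 = 1/(-13.7) − 1/(130.8) = -0.08064, so d_i2 = -12.40 cm; m₂ = −d_i2/d_o2 = +0.09481.
m = m₁·m₂ = (+0.1985)(+0.09481) = +0.0188.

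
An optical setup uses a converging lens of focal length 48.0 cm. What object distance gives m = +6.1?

m = −d_i/d_o ⇒ d_i = −m·d_o.
1/f = 1/d_o + 1/d_i = 1/d_o − 1/(m·d_o) = (1 − 1/m)/d_o, so d_o = f(1 − 1/m) = (48.00)(1 − 1/(+6.1)) = 40.1 cm.

40.1 cm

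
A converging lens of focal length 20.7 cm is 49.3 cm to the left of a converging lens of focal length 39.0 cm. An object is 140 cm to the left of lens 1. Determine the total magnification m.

Lens 1: 1/d_i1 = 1/(20.7) − 1/(140) = 0.04117, so d_i1 = 24.29 cm; m₁ = −d_i1/d_o1 = -0.1735.
d_o2 = 49.3 − (24.29) = 25.01 cm.
Lens 2: 1/d_i2 = 1/(39.0) − 1/(25.01) = -0.01434, so d_i2 = -69.72 cm; m₂ = −d_i2/d_o2 = +2.788.
m = m₁·m₂ = (-0.1735)(+2.788) = -0.484.

m = -0.484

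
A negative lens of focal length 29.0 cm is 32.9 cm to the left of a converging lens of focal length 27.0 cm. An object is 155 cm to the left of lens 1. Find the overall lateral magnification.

f₁ = −29.0 cm (diverging).
Lens 1: 1/d_i1 = 1/(-29.0) − 1/(155) = -0.04093, so d_i1 = -24.43 cm; m₁ = −d_i1/d_o1 = +0.1576.
d_o2 = 32.9 − (-24.43) = 57.33 cm.
Lens 2: 1/d_i2 = 1/(27.0) − 1/(57.33) = 0.01959, so d_i2 = 51.04 cm; m₂ = −d_i2/d_o2 = -0.8902.
m = m₁·m₂ = (+0.1576)(-0.8902) = -0.140.

m = -0.140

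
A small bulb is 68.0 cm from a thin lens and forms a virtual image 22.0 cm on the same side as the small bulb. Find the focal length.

f = -32.5 cm (diverging)

Virtual image ⇒ d_i = −22.0 cm.
1/f = 1/d_o + 1/d_i = 1/(68.0) + 1/(-22.0) = -0.03075, so f = -32.5 cm.
Since f is negative, the thin lens is diverging.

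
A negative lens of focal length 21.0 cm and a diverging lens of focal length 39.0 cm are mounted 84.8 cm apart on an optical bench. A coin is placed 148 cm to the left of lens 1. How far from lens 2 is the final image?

Lens 1 is diverging, so f₁ = −21.0 cm.
Lens 1: 1/d_i1 = 1/f₁ − 1/d_o1 = 1/(-21.0) − 1/(148) = -0.05438, so d_i1 = -18.39 cm.
The intermediate image is 18.39 cm to the left of lens 1 (virtual), which is 84.8 − (-18.39) = 103.2 cm to the left of lens 2, so d_o2 = +103.2 cm.
Lens 2 is diverging, so f₂ = −39.0 cm.
Lens 2: 1/d_i2 = 1/f₂ − 1/d_o2 = 1/(-39.0) − 1/(103.2) = -0.03533, so d_i2 = -28.3 cm.
The final image is virtual, 28.3 cm to the left of lens 2 (overall magnification ≈ 0.034).

28.3 cm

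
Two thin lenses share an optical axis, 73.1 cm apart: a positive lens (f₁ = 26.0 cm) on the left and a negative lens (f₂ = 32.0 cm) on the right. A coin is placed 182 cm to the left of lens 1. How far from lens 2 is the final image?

Lens 1: 1/d_i1 = 1/f₁ − 1/d_o1 = 1/(26.0) − 1/(182) = 0.03297, so d_i1 = 30.33 cm.
The intermediate image is 30.33 cm to the right of lens 1, which is 73.1 − (30.33) = 42.77 cm to the left of lens 2, so d_o2 = +42.77 cm.
Lens 2 is diverging, so f₂ = −32.0 cm.
Lens 2: 1/d_i2 = 1/f₂ − 1/d_o2 = 1/(-32.0) − 1/(42.77) = -0.05463, so d_i2 = -18.3 cm.
The final image is virtual, 18.3 cm to the left of lens 2 (overall magnification ≈ -0.071).

18.3 cm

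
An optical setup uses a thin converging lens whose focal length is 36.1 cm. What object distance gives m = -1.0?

72.2 cm

m = −d_i/d_o ⇒ d_i = −m·d_o.
1/f = 1/d_o + 1/d_i = 1/d_o − 1/(m·d_o) = (1 − 1/m)/d_o, so d_o = f(1 − 1/m) = (36.10)(1 − 1/(-1.0)) = 72.2 cm.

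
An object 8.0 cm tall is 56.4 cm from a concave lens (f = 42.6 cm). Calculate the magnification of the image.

For a concave lens, f = -42.6 cm.
1/d_i = 1/f − 1/d_o = 1/(-42.60) − 1/(56.4) = -0.04120, so d_i = -24.27 cm.
m = −d_i/d_o = −(-24.27)/(56.4) = +0.430.
The image is virtual, upright and reduced, on the same side as the object.

m = +0.430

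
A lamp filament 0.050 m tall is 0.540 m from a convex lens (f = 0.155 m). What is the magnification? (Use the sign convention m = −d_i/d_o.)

m = -0.403

1/d_i = 1/f − 1/d_o = 1/(0.1550) − 1/(0.540) = 4.600, so d_i = 0.2174 m.
m = −d_i/d_o = −(0.2174)/(0.540) = -0.403.
The image is real, inverted and reduced, on the far side of the lens.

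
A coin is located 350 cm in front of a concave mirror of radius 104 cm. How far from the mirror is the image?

f = R/2 = 104/2 = 52.00 cm.
Mirror equation: 1/v = 1/f − 1/u = 1/(52.00) − 1/(350) = 0.01923 − 0.002857 = 0.01637, so v = 61.1 cm.
The image is real, inverted and reduced, in front of the mirror.

61.1 cm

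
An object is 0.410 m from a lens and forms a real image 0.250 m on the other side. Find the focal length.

Real image ⇒ d_i = +0.250 m.
1/f = 1/d_o + 1/d_i = 1/(0.410) + 1/(0.250) = 6.439, so f = 0.155 m.
Since f is positive, the lens is converging.

f = 0.155 m (converging)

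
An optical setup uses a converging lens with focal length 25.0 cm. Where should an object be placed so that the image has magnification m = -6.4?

m = −d_i/d_o ⇒ d_i = −m·d_o.
1/f = 1/d_o + 1/d_i = 1/d_o − 1/(m·d_o) = (1 − 1/m)/d_o, so d_o = f(1 − 1/m) = (25.00)(1 − 1/(-6.4)) = 28.9 cm.

28.9 cm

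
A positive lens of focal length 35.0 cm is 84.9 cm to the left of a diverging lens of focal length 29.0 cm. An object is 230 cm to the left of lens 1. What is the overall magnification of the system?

Lens 1: 1/d_i1 = 1/(35.0) − 1/(230) = 0.02422, so d_i1 = 41.28 cm; m₁ = −d_i1/d_o1 = -0.1795.
d_o2 = 84.9 − (41.28) = 43.62 cm.
f₂ = −29.0 cm (diverging).
Lens 2: 1/d_i2 = 1/(-29.0) − 1/(43.62) = -0.05741, so d_i2 = -17.42 cm; m₂ = −d_i2/d_o2 = +0.3993.
m = m₁·m₂ = (-0.1795)(+0.3993) = -0.0717.

m = -0.0717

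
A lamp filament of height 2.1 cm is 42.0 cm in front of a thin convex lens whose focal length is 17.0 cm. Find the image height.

1.43 cm

1/d_i = 1/f − 1/d_o = 1/(17.00) − 1/(42.0) = 0.03501, so d_i = 28.56 cm.
m = −d_i/d_o = -0.6800.
|h_i| = |m|·h_o = 0.6800 × 2.1 = 1.43 cm. The image is real, inverted and reduced, on the far side of the lens.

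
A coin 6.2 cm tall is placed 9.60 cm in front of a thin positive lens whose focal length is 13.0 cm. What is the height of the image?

1/d_i = 1/f − 1/d_o = 1/(13.00) − 1/(9.60) = -0.02724, so d_i = -36.71 cm.
m = −d_i/d_o = +3.824.
|h_i| = |m|·h_o = 3.824 × 6.2 = 23.7 cm. The image is virtual, upright and enlarged, on the same side as the object.

23.7 cm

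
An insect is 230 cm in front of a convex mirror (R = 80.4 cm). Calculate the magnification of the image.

f = R/2 = 80.4/2 = 40.20 cm; for a convex mirror, f = -40.20 cm.
1/d_i = 1/f − 1/d_o = 1/(-40.20) − 1/(230) = -0.02922, so d_i = -34.22 cm.
m = −d_i/d_o = −(-34.22)/(230) = +0.149.
The image is virtual, upright and reduced, behind the mirror.

m = +0.149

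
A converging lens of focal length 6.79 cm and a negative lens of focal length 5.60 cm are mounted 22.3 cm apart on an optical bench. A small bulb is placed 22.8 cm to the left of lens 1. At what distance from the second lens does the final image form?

3.88 cm

Lens 1: 1/d_i1 = 1/f₁ − 1/d_o1 = 1/(6.79) − 1/(22.8) = 0.1034, so d_i1 = 9.670 cm.
The intermediate image is 9.670 cm to the right of lens 1, which is 22.3 − (9.670) = 12.63 cm to the left of lens 2, so d_o2 = +12.63 cm.
Lens 2 is diverging, so f₂ = −5.60 cm.
Lens 2: 1/d_i2 = 1/f₂ − 1/d_o2 = 1/(-5.60) − 1/(12.63) = -0.2577, so d_i2 = -3.88 cm.
The final image is virtual, 3.88 cm to the left of lens 2 (overall magnification ≈ -0.13).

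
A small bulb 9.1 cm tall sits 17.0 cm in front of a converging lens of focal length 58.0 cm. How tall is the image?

12.9 cm

1/d_i = 1/f − 1/d_o = 1/(58.00) − 1/(17.0) = -0.04158, so d_i = -24.05 cm.
m = −d_i/d_o = +1.415.
|h_i| = |m|·h_o = 1.415 × 9.1 = 12.9 cm. The image is virtual, upright and enlarged, on the same side as the object.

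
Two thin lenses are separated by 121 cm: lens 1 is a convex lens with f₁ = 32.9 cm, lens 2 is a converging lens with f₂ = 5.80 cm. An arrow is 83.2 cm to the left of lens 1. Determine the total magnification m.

Lens 1: 1/d_i1 = 1/(32.9) − 1/(83.2) = 0.01838, so d_i1 = 54.42 cm; m₁ = −d_i1/d_o1 = -0.6541.
d_o2 = 121 − (54.42) = 66.58 cm.
Lens 2: 1/d_i2 = 1/(5.80) − 1/(66.58) = 0.1574, so d_i2 = 6.353 cm; m₂ = −d_i2/d_o2 = -0.09543.
m = m₁·m₂ = (-0.6541)(-0.09543) = +0.0624.

m = +0.0624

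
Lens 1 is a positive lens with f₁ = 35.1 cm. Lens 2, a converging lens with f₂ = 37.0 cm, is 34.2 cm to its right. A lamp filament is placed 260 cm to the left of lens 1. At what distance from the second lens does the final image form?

Lens 1: 1/d_i1 = 1/f₁ − 1/d_o1 = 1/(35.1) − 1/(260) = 0.02464, so d_i1 = 40.58 cm.
The intermediate image is 40.58 cm to the right of lens 1, which lies 6.380 cm to the right of lens 2 — a virtual object — so d_o2 = −6.380 cm.
Lens 2: 1/d_i2 = 1/f₂ − 1/d_o2 = 1/(37.0) − 1/(-6.380) = 0.1838, so d_i2 = 5.44 cm.
The final image is real, 5.44 cm to the right of lens 2 (overall magnification ≈ -0.13).

5.44 cm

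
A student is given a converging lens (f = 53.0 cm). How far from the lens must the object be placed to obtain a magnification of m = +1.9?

25.1 cm

m = −d_i/d_o ⇒ d_i = −m·d_o.
1/f = 1/d_o + 1/d_i = 1/d_o − 1/(m·d_o) = (1 − 1/m)/d_o, so d_o = f(1 − 1/m) = (53.00)(1 − 1/(+1.9)) = 25.1 cm.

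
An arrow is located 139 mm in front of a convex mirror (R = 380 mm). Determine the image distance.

f = R/2 = 380/2 = 190.0 mm; for a convex mirror, f = -190.0 mm.
Mirror equation: 1/d_i = 1/f − 1/d_o = 1/(-190.0) − 1/(139) = -0.005263 − 0.007194 = -0.01246, so d_i = -80.3 mm.
The image is virtual, upright and reduced, behind the mirror.

80.3 mm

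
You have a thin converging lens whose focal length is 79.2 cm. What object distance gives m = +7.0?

67.9 cm

m = −d_i/d_o ⇒ d_i = −m·d_o.
1/f = 1/d_o + 1/d_i = 1/d_o − 1/(m·d_o) = (1 − 1/m)/d_o, so d_o = f(1 − 1/m) = (79.20)(1 − 1/(+7.0)) = 67.9 cm.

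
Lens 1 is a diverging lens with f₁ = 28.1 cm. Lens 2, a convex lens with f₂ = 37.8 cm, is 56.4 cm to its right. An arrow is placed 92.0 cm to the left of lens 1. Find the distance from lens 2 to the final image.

73.4 cm

Lens 1 is diverging, so f₁ = −28.1 cm.
Lens 1: 1/d_i1 = 1/f₁ − 1/d_o1 = 1/(-28.1) − 1/(92.0) = -0.04646, so d_i1 = -21.53 cm.
The intermediate image is 21.53 cm to the left of lens 1 (virtual), which is 56.4 − (-21.53) = 77.93 cm to the left of lens 2, so d_o2 = +77.93 cm.
Lens 2: 1/d_i2 = 1/f₂ − 1/d_o2 = 1/(37.8) − 1/(77.93) = 0.01362, so d_i2 = 73.4 cm.
The final image is real, 73.4 cm to the right of lens 2 (overall magnification ≈ -0.22).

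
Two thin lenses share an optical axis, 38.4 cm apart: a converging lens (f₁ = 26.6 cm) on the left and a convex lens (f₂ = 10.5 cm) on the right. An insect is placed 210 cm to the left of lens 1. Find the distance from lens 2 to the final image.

32.6 cm

Lens 1: 1/d_i1 = 1/f₁ − 1/d_o1 = 1/(26.6) − 1/(210) = 0.03283, so d_i1 = 30.46 cm.
The intermediate image is 30.46 cm to the right of lens 1, which is 38.4 − (30.46) = 7.940 cm to the left of lens 2, so d_o2 = +7.940 cm.
Lens 2: 1/d_i2 = 1/f₂ − 1/d_o2 = 1/(10.5) − 1/(7.940) = -0.03071, so d_i2 = -32.6 cm.
The final image is virtual, 32.6 cm to the left of lens 2 (overall magnification ≈ -0.60).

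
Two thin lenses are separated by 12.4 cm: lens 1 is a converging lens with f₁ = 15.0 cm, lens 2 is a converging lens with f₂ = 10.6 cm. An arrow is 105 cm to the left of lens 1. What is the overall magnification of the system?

Lens 1: 1/d_i1 = 1/(15.0) − 1/(105) = 0.05714, so d_i1 = 17.50 cm; m₁ = −d_i1/d_o1 = -0.1667.
d_o2 = 12.4 − (17.50) = -5.100 cm (virtual object).
Lens 2: 1/d_i2 = 1/(10.6) − 1/(-5.100) = 0.2904, so d_i2 = 3.443 cm; m₂ = −d_i2/d_o2 = +0.6752.
m = m₁·m₂ = (-0.1667)(+0.6752) = -0.113.

m = -0.113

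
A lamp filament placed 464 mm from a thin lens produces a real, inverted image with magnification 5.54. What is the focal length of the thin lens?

f = 393 mm (converging)

m = −d_i/d_o ⇒ d_i = −m·d_o = −(-5.54)·(464) = 2571 mm.
1/f = 1/d_o + 1/d_i = 1/(464) + 1/(2571) = 0.002544, so f = 393 mm.
Since f is positive, the thin lens is converging.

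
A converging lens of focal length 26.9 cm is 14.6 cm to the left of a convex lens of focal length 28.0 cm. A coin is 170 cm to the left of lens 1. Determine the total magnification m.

m = -0.116

Lens 1: 1/d_i1 = 1/(26.9) − 1/(170) = 0.03129, so d_i1 = 31.96 cm; m₁ = −d_i1/d_o1 = -0.1880.
d_o2 = 14.6 − (31.96) = -17.36 cm (virtual object).
Lens 2: 1/d_i2 = 1/(28.0) − 1/(-17.36) = 0.09332, so d_i2 = 10.72 cm; m₂ = −d_i2/d_o2 = +0.6173.
m = m₁·m₂ = (-0.1880)(+0.6173) = -0.116.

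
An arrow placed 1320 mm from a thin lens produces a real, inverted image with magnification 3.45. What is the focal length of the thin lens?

m = −d_i/d_o ⇒ d_i = −m·d_o = −(-3.45)·(1320) = 4554 mm.
1/f = 1/d_o + 1/d_i = 1/(1320) + 1/(4554) = 0.0009772, so f = 1020 mm.
Since f is positive, the thin lens is converging.

f = 1020 mm (converging)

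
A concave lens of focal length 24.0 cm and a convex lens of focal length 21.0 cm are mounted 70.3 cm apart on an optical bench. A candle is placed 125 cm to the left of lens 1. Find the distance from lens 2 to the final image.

27.4 cm

Lens 1 is diverging, so f₁ = −24.0 cm.
Lens 1: 1/d_i1 = 1/f₁ − 1/d_o1 = 1/(-24.0) − 1/(125) = -0.04967, so d_i1 = -20.13 cm.
The intermediate image is 20.13 cm to the left of lens 1 (virtual), which is 70.3 − (-20.13) = 90.43 cm to the left of lens 2, so d_o2 = +90.43 cm.
Lens 2: 1/d_i2 = 1/f₂ − 1/d_o2 = 1/(21.0) − 1/(90.43) = 0.03656, so d_i2 = 27.4 cm.
The final image is real, 27.4 cm to the right of lens 2 (overall magnification ≈ -0.049).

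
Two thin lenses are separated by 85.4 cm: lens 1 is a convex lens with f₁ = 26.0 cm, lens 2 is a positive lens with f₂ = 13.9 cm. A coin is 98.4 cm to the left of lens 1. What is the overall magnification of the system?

Lens 1: 1/d_i1 = 1/(26.0) − 1/(98.4) = 0.02830, so d_i1 = 35.34 cm; m₁ = −d_i1/d_o1 = -0.3591.
d_o2 = 85.4 − (35.34) = 50.06 cm.
Lens 2: 1/d_i2 = 1/(13.9) − 1/(50.06) = 0.05197, so d_i2 = 19.24 cm; m₂ = −d_i2/d_o2 = -0.3844.
m = m₁·m₂ = (-0.3591)(-0.3844) = +0.138.

m = +0.138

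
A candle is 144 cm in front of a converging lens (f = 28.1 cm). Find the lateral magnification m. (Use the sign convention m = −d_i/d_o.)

1/d_i = 1/f − 1/d_o = 1/(28.10) − 1/(144) = 0.02864, so d_i = 34.91 cm.
m = −d_i/d_o = −(34.91)/(144) = -0.242.
The image is real, inverted and reduced, on the far side of the lens.

m = -0.242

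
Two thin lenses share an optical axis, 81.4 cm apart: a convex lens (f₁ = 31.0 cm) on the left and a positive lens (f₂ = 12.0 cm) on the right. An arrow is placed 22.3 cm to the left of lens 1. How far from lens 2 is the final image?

13.0 cm

Lens 1: 1/d_i1 = 1/f₁ − 1/d_o1 = 1/(31.0) − 1/(22.3) = -0.01258, so d_i1 = -79.46 cm.
The intermediate image is 79.46 cm to the left of lens 1 (virtual), which is 81.4 − (-79.46) = 160.9 cm to the left of lens 2, so d_o2 = +160.9 cm.
Lens 2: 1/d_i2 = 1/f₂ − 1/d_o2 = 1/(12.0) − 1/(160.9) = 0.07712, so d_i2 = 13.0 cm.
The final image is real, 13.0 cm to the right of lens 2 (overall magnification ≈ -0.29).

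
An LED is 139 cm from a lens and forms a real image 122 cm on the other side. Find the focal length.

f = 65.0 cm (converging)

Real image ⇒ d_i = +122 cm.
1/f = 1/d_o + 1/d_i = 1/(139) + 1/(122) = 0.01539, so f = 65.0 cm.
Since f is positive, the lens is converging.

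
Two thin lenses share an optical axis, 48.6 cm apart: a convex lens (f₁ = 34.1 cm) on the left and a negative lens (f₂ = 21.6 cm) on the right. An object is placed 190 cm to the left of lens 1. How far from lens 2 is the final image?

5.31 cm

Lens 1: 1/d_i1 = 1/f₁ − 1/d_o1 = 1/(34.1) − 1/(190) = 0.02406, so d_i1 = 41.56 cm.
The intermediate image is 41.56 cm to the right of lens 1, which is 48.6 − (41.56) = 7.040 cm to the left of lens 2, so d_o2 = +7.040 cm.
Lens 2 is diverging, so f₂ = −21.6 cm.
Lens 2: 1/d_i2 = 1/f₂ − 1/d_o2 = 1/(-21.6) − 1/(7.040) = -0.1883, so d_i2 = -5.31 cm.
The final image is virtual, 5.31 cm to the left of lens 2 (overall magnification ≈ -0.16).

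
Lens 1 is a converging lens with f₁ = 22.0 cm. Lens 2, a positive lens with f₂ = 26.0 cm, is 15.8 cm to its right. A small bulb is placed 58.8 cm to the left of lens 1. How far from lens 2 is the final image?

Lens 1: 1/d_i1 = 1/f₁ − 1/d_o1 = 1/(22.0) − 1/(58.8) = 0.02845, so d_i1 = 35.15 cm.
The intermediate image is 35.15 cm to the right of lens 1, which lies 19.35 cm to the right of lens 2 — a virtual object — so d_o2 = −19.35 cm.
Lens 2: 1/d_i2 = 1/f₂ − 1/d_o2 = 1/(26.0) − 1/(-19.35) = 0.09014, so d_i2 = 11.1 cm.
The final image is real, 11.1 cm to the right of lens 2 (overall magnification ≈ -0.34).

11.1 cm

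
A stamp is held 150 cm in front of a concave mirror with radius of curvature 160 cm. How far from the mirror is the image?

f = R/2 = 160/2 = 80.00 cm.
Mirror equation: 1/q = 1/f − 1/p = 1/(80.00) − 1/(150) = 0.01250 − 0.006667 = 0.005833, so q = 171 cm.
The image is real, inverted and enlarged, in front of the mirror.

171 cm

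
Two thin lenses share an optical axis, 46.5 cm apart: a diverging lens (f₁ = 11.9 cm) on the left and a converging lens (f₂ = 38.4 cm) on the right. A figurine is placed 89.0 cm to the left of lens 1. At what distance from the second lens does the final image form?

Lens 1 is diverging, so f₁ = −11.9 cm.
Lens 1: 1/d_i1 = 1/f₁ − 1/d_o1 = 1/(-11.9) − 1/(89.0) = -0.09527, so d_i1 = -10.50 cm.
The intermediate image is 10.50 cm to the left of lens 1 (virtual), which is 46.5 − (-10.50) = 57.00 cm to the left of lens 2, so d_o2 = +57.00 cm.
Lens 2: 1/d_i2 = 1/f₂ − 1/d_o2 = 1/(38.4) − 1/(57.00) = 0.008498, so d_i2 = 118 cm.
The final image is real, 118 cm to the right of lens 2 (overall magnification ≈ -0.24).

118 cm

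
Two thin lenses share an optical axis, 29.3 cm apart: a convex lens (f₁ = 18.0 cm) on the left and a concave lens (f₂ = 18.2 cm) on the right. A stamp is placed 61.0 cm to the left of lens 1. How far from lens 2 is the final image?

Lens 1: 1/d_i1 = 1/f₁ − 1/d_o1 = 1/(18.0) − 1/(61.0) = 0.03916, so d_i1 = 25.53 cm.
The intermediate image is 25.53 cm to the right of lens 1, which is 29.3 − (25.53) = 3.770 cm to the left of lens 2, so d_o2 = +3.770 cm.
Lens 2 is diverging, so f₂ = −18.2 cm.
Lens 2: 1/d_i2 = 1/f₂ − 1/d_o2 = 1/(-18.2) − 1/(3.770) = -0.3202, so d_i2 = -3.12 cm.
The final image is virtual, 3.12 cm to the left of lens 2 (overall magnification ≈ -0.35).

3.12 cm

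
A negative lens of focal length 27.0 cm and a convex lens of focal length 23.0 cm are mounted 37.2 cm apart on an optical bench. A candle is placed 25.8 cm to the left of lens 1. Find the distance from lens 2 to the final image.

Lens 1 is diverging, so f₁ = −27.0 cm.
Lens 1: 1/d_i1 = 1/f₁ − 1/d_o1 = 1/(-27.0) − 1/(25.8) = -0.07580, so d_i1 = -13.19 cm.
The intermediate image is 13.19 cm to the left of lens 1 (virtual), which is 37.2 − (-13.19) = 50.39 cm to the left of lens 2, so d_o2 = +50.39 cm.
Lens 2: 1/d_i2 = 1/f₂ − 1/d_o2 = 1/(23.0) − 1/(50.39) = 0.02363, so d_i2 = 42.3 cm.
The final image is real, 42.3 cm to the right of lens 2 (overall magnification ≈ -0.43).

42.3 cm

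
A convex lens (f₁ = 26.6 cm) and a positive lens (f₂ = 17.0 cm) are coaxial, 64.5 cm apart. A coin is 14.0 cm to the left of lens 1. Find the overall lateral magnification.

m = -0.466

Lens 1: 1/d_i1 = 1/(26.6) − 1/(14.0) = -0.03383, so d_i1 = -29.56 cm; m₁ = −d_i1/d_o1 = +2.111.
d_o2 = 64.5 − (-29.56) = 94.06 cm.
Lens 2: 1/d_i2 = 1/(17.0) − 1/(94.06) = 0.04819, so d_i2 = 20.75 cm; m₂ = −d_i2/d_o2 = -0.2206.
m = m₁·m₂ = (+2.111)(-0.2206) = -0.466.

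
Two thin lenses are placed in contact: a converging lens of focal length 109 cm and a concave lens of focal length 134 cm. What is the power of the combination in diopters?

P = +0.171 D

P₁ = 1/f₁ = 1/(1.09 m) = +0.9174 D; P₂ = 1/f₂ = 1/(-1.34 m) = -0.7463 D.
For thin lenses in contact, P = P₁ + P₂ = (+0.9174) + (-0.7463) = +0.171 D.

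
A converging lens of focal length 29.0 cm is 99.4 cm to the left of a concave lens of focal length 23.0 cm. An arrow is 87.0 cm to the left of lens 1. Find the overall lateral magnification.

Lens 1: 1/d_i1 = 1/(29.0) − 1/(87.0) = 0.02299, so d_i1 = 43.50 cm; m₁ = −d_i1/d_o1 = -0.5000.
d_o2 = 99.4 − (43.50) = 55.90 cm.
f₂ = −23.0 cm (diverging).
Lens 2: 1/d_i2 = 1/(-23.0) − 1/(55.90) = -0.06137, so d_i2 = -16.30 cm; m₂ = −d_i2/d_o2 = +0.2915.
m = m₁·m₂ = (-0.5000)(+0.2915) = -0.146.

m = -0.146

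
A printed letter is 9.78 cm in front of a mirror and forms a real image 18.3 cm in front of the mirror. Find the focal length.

Real image ⇒ d_i = +18.3 cm.
1/f = 1/d_o + 1/d_i = 1/(9.78) + 1/(18.3) = 0.1569, so f = 6.37 cm.
Since f is positive, the mirror is concave.

f = 6.37 cm (concave)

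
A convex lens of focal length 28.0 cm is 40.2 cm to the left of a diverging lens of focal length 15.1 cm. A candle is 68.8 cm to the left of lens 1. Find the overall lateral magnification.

m = -1.28

Lens 1: 1/d_i1 = 1/(28.0) − 1/(68.8) = 0.02118, so d_i1 = 47.22 cm; m₁ = −d_i1/d_o1 = -0.6863.
d_o2 = 40.2 − (47.22) = -7.020 cm (virtual object).
f₂ = −15.1 cm (diverging).
Lens 2: 1/d_i2 = 1/(-15.1) − 1/(-7.020) = 0.07622, so d_i2 = 13.12 cm; m₂ = −d_i2/d_o2 = +1.869.
m = m₁·m₂ = (-0.6863)(+1.869) = -1.28.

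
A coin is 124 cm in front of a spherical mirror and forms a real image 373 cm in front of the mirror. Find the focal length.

Real image ⇒ d_i = +373 cm.
1/f = 1/d_o + 1/d_i = 1/(124) + 1/(373) = 0.01075, so f = 93.1 cm.
Since f is positive, the spherical mirror is concave.

f = 93.1 cm (concave)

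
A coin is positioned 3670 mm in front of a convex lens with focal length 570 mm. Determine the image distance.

Thin-lens equation: 1/q = 1/f − 1/p = 1/(570.0) − 1/(3670) = 0.001754 − 0.0002725 = 0.001482, so q = 675 mm.
The image is real, inverted and reduced, on the far side of the lens.

675 mm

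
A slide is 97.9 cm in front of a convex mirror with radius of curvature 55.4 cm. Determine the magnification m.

f = R/2 = 55.4/2 = 27.70 cm; for a convex mirror, f = -27.70 cm.
1/d_i = 1/f − 1/d_o = 1/(-27.70) − 1/(97.9) = -0.04632, so d_i = -21.59 cm.
m = −d_i/d_o = −(-21.59)/(97.9) = +0.221.
The image is virtual, upright and reduced, behind the mirror.

m = +0.221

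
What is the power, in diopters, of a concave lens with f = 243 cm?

For a concave lens, f = −243 cm.
f = -243 cm = -2.43 m.
P = 1/f = 1/(-2.43 m) = -0.412 D.

P = -0.412 D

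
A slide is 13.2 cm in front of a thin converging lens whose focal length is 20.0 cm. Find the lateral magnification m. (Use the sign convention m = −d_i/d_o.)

1/d_i = 1/f − 1/d_o = 1/(20.00) − 1/(13.2) = -0.02576, so d_i = -38.82 cm.
m = −d_i/d_o = −(-38.82)/(13.2) = +2.94.
The image is virtual, upright and enlarged, on the same side as the object.

m = +2.94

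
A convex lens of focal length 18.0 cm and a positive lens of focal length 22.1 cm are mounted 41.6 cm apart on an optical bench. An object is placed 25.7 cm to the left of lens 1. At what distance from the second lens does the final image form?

Lens 1: 1/d_i1 = 1/f₁ − 1/d_o1 = 1/(18.0) − 1/(25.7) = 0.01665, so d_i1 = 60.08 cm.
The intermediate image is 60.08 cm to the right of lens 1, which lies 18.48 cm to the right of lens 2 — a virtual object — so d_o2 = −18.48 cm.
Lens 2: 1/d_i2 = 1/f₂ − 1/d_o2 = 1/(22.1) − 1/(-18.48) = 0.09936, so d_i2 = 10.1 cm.
The final image is real, 10.1 cm to the right of lens 2 (overall magnification ≈ -1.3).

10.1 cm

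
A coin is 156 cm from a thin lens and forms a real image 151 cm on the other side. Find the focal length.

f = 76.7 cm (converging)

Real image ⇒ d_i = +151 cm.
1/f = 1/d_o + 1/d_i = 1/(156) + 1/(151) = 0.01303, so f = 76.7 cm.
Since f is positive, the thin lens is converging.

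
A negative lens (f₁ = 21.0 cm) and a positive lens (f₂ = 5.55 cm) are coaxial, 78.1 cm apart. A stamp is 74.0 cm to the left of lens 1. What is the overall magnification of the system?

m = -0.0138

f₁ = −21.0 cm (diverging).
Lens 1: 1/d_i1 = 1/(-21.0) − 1/(74.0) = -0.06113, so d_i1 = -16.36 cm; m₁ = −d_i1/d_o1 = +0.2211.
d_o2 = 78.1 − (-16.36) = 94.46 cm.
Lens 2: 1/d_i2 = 1/(5.55) − 1/(94.46) = 0.1696, so d_i2 = 5.896 cm; m₂ = −d_i2/d_o2 = -0.06242.
m = m₁·m₂ = (+0.2211)(-0.06242) = -0.0138.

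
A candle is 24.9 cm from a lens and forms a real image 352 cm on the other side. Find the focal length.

Real image ⇒ d_i = +352 cm.
1/f = 1/d_o + 1/d_i = 1/(24.9) + 1/(352) = 0.04300, so f = 23.3 cm.
Since f is positive, the lens is converging.

f = 23.3 cm (converging)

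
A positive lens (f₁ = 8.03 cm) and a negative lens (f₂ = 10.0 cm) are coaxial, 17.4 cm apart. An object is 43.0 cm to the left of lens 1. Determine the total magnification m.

Lens 1: 1/d_i1 = 1/(8.03) − 1/(43.0) = 0.1013, so d_i1 = 9.874 cm; m₁ = −d_i1/d_o1 = -0.2296.
d_o2 = 17.4 − (9.874) = 7.526 cm.
f₂ = −10.0 cm (diverging).
Lens 2: 1/d_i2 = 1/(-10.0) − 1/(7.526) = -0.2329, so d_i2 = -4.294 cm; m₂ = −d_i2/d_o2 = +0.5706.
m = m₁·m₂ = (-0.2296)(+0.5706) = -0.131.

m = -0.131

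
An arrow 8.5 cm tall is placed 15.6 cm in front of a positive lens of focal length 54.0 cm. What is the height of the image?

12.0 cm

1/d_i = 1/f − 1/d_o = 1/(54.00) − 1/(15.6) = -0.04558, so d_i = -21.94 cm.
m = −d_i/d_o = +1.406.
|h_i| = |m|·h_o = 1.406 × 8.5 = 12.0 cm. The image is virtual, upright and enlarged, on the same side as the object.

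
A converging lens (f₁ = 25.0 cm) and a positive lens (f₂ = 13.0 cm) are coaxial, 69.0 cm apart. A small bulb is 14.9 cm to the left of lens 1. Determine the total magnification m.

Lens 1: 1/d_i1 = 1/(25.0) − 1/(14.9) = -0.02711, so d_i1 = -36.88 cm; m₁ = −d_i1/d_o1 = +2.475.
d_o2 = 69.0 − (-36.88) = 105.9 cm.
Lens 2: 1/d_i2 = 1/(13.0) − 1/(105.9) = 0.06748, so d_i2 = 14.82 cm; m₂ = −d_i2/d_o2 = -0.1399.
m = m₁·m₂ = (+2.475)(-0.1399) = -0.346.

m = -0.346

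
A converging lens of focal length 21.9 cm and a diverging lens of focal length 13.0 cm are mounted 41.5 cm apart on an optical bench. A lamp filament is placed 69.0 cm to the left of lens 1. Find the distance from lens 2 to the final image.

Lens 1: 1/d_i1 = 1/f₁ − 1/d_o1 = 1/(21.9) − 1/(69.0) = 0.03117, so d_i1 = 32.08 cm.
The intermediate image is 32.08 cm to the right of lens 1, which is 41.5 − (32.08) = 9.420 cm to the left of lens 2, so d_o2 = +9.420 cm.
Lens 2 is diverging, so f₂ = −13.0 cm.
Lens 2: 1/d_i2 = 1/f₂ − 1/d_o2 = 1/(-13.0) − 1/(9.420) = -0.1831, so d_i2 = -5.46 cm.
The final image is virtual, 5.46 cm to the left of lens 2 (overall magnification ≈ -0.27).

5.46 cm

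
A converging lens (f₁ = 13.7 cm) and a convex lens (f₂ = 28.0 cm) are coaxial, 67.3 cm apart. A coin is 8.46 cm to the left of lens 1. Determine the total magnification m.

m = -1.19

Lens 1: 1/d_i1 = 1/(13.7) − 1/(8.46) = -0.04521, so d_i1 = -22.12 cm; m₁ = −d_i1/d_o1 = +2.615.
d_o2 = 67.3 − (-22.12) = 89.42 cm.
Lens 2: 1/d_i2 = 1/(28.0) − 1/(89.42) = 0.02453, so d_i2 = 40.76 cm; m₂ = −d_i2/d_o2 = -0.4559.
m = m₁·m₂ = (+2.615)(-0.4559) = -1.19.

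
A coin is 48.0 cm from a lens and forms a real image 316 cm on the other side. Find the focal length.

Real image ⇒ d_i = +316 cm.
1/f = 1/d_o + 1/d_i = 1/(48.0) + 1/(316) = 0.02400, so f = 41.7 cm.
Since f is positive, the lens is converging.

f = 41.7 cm (converging)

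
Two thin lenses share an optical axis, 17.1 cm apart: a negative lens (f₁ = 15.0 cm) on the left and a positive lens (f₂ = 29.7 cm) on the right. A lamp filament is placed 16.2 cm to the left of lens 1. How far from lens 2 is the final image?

154 cm

Lens 1 is diverging, so f₁ = −15.0 cm.
Lens 1: 1/d_i1 = 1/f₁ − 1/d_o1 = 1/(-15.0) − 1/(16.2) = -0.1284, so d_i1 = -7.788 cm.
The intermediate image is 7.788 cm to the left of lens 1 (virtual), which is 17.1 − (-7.788) = 24.89 cm to the left of lens 2, so d_o2 = +24.89 cm.
Lens 2: 1/d_i2 = 1/f₂ − 1/d_o2 = 1/(29.7) − 1/(24.89) = -0.006507, so d_i2 = -154 cm.
The final image is virtual, 154 cm to the left of lens 2 (overall magnification ≈ 3.0).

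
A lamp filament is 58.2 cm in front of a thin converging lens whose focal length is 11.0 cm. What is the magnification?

m = -0.233

1/d_i = 1/f − 1/d_o = 1/(11.00) − 1/(58.2) = 0.07373, so d_i = 13.56 cm.
m = −d_i/d_o = −(13.56)/(58.2) = -0.233.
The image is real, inverted and reduced, on the far side of the lens.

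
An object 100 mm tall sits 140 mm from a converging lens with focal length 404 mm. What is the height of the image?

1/d_i = 1/f − 1/d_o = 1/(404.0) − 1/(140) = -0.004668, so d_i = -214.2 mm.
m = −d_i/d_o = +1.530.
|h_i| = |m|·h_o = 1.530 × 100 = 153 mm. The image is virtual, upright and enlarged, on the same side as the object.

153 mm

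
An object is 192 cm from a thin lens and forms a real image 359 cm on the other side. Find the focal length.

Real image ⇒ d_i = +359 cm.
1/f = 1/d_o + 1/d_i = 1/(192) + 1/(359) = 0.007994, so f = 125 cm.
Since f is positive, the thin lens is converging.

f = 125 cm (converging)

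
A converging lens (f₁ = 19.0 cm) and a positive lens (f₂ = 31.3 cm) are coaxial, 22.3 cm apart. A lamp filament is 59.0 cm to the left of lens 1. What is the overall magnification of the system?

m = -0.402

Lens 1: 1/d_i1 = 1/(19.0) − 1/(59.0) = 0.03568, so d_i1 = 28.02 cm; m₁ = −d_i1/d_o1 = -0.4749.
d_o2 = 22.3 − (28.02) = -5.720 cm (virtual object).
Lens 2: 1/d_i2 = 1/(31.3) − 1/(-5.720) = 0.2068, so d_i2 = 4.836 cm; m₂ = −d_i2/d_o2 = +0.8455.
m = m₁·m₂ = (-0.4749)(+0.8455) = -0.402.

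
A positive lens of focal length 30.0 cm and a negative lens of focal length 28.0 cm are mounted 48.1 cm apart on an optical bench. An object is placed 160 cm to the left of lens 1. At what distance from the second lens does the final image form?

7.99 cm

Lens 1: 1/d_i1 = 1/f₁ − 1/d_o1 = 1/(30.0) − 1/(160) = 0.02708, so d_i1 = 36.92 cm.
The intermediate image is 36.92 cm to the right of lens 1, which is 48.1 − (36.92) = 11.18 cm to the left of lens 2, so d_o2 = +11.18 cm.
Lens 2 is diverging, so f₂ = −28.0 cm.
Lens 2: 1/d_i2 = 1/f₂ − 1/d_o2 = 1/(-28.0) − 1/(11.18) = -0.1252, so d_i2 = -7.99 cm.
The final image is virtual, 7.99 cm to the left of lens 2 (overall magnification ≈ -0.16).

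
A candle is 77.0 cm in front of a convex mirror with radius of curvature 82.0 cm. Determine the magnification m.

m = +0.347

f = R/2 = 82.0/2 = 41.00 cm; for a convex mirror, f = -41.00 cm.
1/d_i = 1/f − 1/d_o = 1/(-41.00) − 1/(77.0) = -0.03738, so d_i = -26.75 cm.
m = −d_i/d_o = −(-26.75)/(77.0) = +0.347.
The image is virtual, upright and reduced, behind the mirror.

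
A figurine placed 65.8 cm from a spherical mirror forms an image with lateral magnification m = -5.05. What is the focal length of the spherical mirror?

f = 54.9 cm (concave)

m = −d_i/d_o ⇒ d_i = −m·d_o = −(-5.05)·(65.8) = 332.3 cm.
1/f = 1/d_o + 1/d_i = 1/(65.8) + 1/(332.3) = 0.01821, so f = 54.9 cm.
Since f is positive, the spherical mirror is concave.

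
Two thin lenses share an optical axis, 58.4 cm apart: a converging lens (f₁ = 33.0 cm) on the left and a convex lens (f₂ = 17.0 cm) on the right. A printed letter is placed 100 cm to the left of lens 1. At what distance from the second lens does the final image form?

Lens 1: 1/d_i1 = 1/f₁ − 1/d_o1 = 1/(33.0) − 1/(100) = 0.02030, so d_i1 = 49.25 cm.
The intermediate image is 49.25 cm to the right of lens 1, which is 58.4 − (49.25) = 9.150 cm to the left of lens 2, so d_o2 = +9.150 cm.
Lens 2: 1/d_i2 = 1/f₂ − 1/d_o2 = 1/(17.0) − 1/(9.150) = -0.05047, so d_i2 = -19.8 cm.
The final image is virtual, 19.8 cm to the left of lens 2 (overall magnification ≈ -1.1).

19.8 cm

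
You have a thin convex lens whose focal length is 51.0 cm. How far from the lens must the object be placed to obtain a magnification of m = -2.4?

72.2 cm

m = −d_i/d_o ⇒ d_i = −m·d_o.
1/f = 1/d_o + 1/d_i = 1/d_o − 1/(m·d_o) = (1 − 1/m)/d_o, so d_o = f(1 − 1/m) = (51.00)(1 − 1/(-2.4)) = 72.2 cm.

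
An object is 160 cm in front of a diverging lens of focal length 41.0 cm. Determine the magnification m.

For a diverging lens, f = -41.0 cm.
1/d_i = 1/f − 1/d_o = 1/(-41.00) − 1/(160) = -0.03064, so d_i = -32.64 cm.
m = −d_i/d_o = −(-32.64)/(160) = +0.204.
The image is virtual, upright and reduced, on the same side as the object.

m = +0.204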